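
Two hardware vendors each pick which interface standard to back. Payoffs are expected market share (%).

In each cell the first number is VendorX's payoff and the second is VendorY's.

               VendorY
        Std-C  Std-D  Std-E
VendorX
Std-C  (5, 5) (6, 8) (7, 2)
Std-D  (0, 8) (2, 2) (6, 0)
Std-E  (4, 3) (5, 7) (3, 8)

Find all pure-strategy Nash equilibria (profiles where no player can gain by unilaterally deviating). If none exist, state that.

(Std-C, Std-C): VendorY can switch to Std-D (5 → 8). Not NE.
(Std-C, Std-D): VendorX gets 6, best alternative 5; VendorY gets 8, best alternative 5. No profitable deviation — NE.
(Std-C, Std-E): VendorY can switch to Std-C (2 → 5). Not NE.
(Std-D, Std-C): VendorX can switch to Std-C (0 → 5). Not NE.
(Std-D, Std-D): VendorX can switch to Std-C (2 → 6). Not NE.
(Std-D, Std-E): VendorX can switch to Std-C (6 → 7). Not NE.
(Std-E, Std-C): VendorX can switch to Std-C (4 → 5). Not NE.
(Std-E, Std-D): VendorX can switch to Std-C (5 → 6). Not NE.
(Std-E, Std-E): VendorX can switch to Std-C (3 → 7). Not NE.

(Std-C, Std-D)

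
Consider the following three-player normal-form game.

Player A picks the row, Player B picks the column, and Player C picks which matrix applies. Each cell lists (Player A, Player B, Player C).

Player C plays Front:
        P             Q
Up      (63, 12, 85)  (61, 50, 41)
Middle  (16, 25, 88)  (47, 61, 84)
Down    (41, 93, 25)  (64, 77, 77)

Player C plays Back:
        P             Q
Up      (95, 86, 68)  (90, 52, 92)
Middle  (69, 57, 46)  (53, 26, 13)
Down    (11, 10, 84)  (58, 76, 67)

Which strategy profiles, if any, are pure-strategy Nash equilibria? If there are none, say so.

No pure-strategy Nash equilibrium.

(Up, P, Front): Player B can switch to Q (12 → 50). Not NE.
(Up, P, Back): Player C can switch to Front (68 → 85). Not NE.
(Up, Q, Front): Player A can switch to Down (61 → 64). Not NE.
(Up, Q, Back): Player B can switch to P (52 → 86). Not NE.
(Middle, P, Front): Player A can switch to Up (16 → 63). Not NE.
(Middle, P, Back): Player A can switch to Up (69 → 95). Not NE.
(Middle, Q, Front): Player A can switch to Up (47 → 61). Not NE.
(Middle, Q, Back): Player A can switch to Up (53 → 90). Not NE.
(Down, P, Front): Player A can switch to Up (41 → 63). Not NE.
(Down, P, Back): Player A can switch to Up (11 → 95). Not NE.
(Down, Q, Front): Player B can switch to P (77 → 93). Not NE.
(Down, Q, Back): Player A can switch to Up (58 → 90). Not NE.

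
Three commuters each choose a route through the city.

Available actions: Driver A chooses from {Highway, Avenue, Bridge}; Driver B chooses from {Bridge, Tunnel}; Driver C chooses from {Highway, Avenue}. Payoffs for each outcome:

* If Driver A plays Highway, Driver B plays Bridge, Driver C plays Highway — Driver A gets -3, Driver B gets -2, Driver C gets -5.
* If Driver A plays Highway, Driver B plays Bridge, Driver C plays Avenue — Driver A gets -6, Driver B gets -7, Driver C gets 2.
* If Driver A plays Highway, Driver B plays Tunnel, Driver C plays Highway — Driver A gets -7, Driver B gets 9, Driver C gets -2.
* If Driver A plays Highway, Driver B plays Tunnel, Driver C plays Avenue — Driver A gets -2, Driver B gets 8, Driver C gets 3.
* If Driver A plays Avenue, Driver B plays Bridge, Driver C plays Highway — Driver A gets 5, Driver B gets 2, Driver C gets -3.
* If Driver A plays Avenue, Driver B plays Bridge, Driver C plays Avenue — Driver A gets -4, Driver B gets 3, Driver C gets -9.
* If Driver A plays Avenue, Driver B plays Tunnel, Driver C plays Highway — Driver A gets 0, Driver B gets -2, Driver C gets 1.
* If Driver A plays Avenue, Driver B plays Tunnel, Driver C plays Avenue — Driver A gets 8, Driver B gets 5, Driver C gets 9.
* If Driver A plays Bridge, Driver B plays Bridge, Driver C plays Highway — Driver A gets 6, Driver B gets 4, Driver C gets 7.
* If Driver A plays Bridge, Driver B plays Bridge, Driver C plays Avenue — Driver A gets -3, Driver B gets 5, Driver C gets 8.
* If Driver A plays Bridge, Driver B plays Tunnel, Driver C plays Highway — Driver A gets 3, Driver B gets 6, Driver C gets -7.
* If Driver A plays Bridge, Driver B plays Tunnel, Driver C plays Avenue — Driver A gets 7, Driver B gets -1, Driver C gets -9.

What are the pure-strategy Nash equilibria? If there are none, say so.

The pure Nash equilibria are (Avenue, Tunnel, Avenue) and (Bridge, Bridge, Avenue) and (Bridge, Tunnel, Highway).

Driver A against (Bridge, Highway): payoffs -3, 5, 6 → best response Bridge.
Driver A against (Bridge, Avenue): payoffs -6, -4, -3 → best response Bridge.
Driver A against (Tunnel, Highway): payoffs -7, 0, 3 → best response Bridge.
Driver A against (Tunnel, Avenue): payoffs -2, 8, 7 → best response Avenue.
Driver B against (Highway, Highway): payoffs -2, 9 → best response Tunnel.
Driver B against (Highway, Avenue): payoffs -7, 8 → best response Tunnel.
Driver B against (Avenue, Highway): payoffs 2, -2 → best response Bridge.
Driver B against (Avenue, Avenue): payoffs 3, 5 → best response Tunnel.
Driver B against (Bridge, Highway): payoffs 4, 6 → best response Tunnel.
Driver B against (Bridge, Avenue): payoffs 5, -1 → best response Bridge.
Driver C against (Highway, Bridge): payoffs -5, 2 → best response Avenue.
Driver C against (Highway, Tunnel): payoffs -2, 3 → best response Avenue.
Driver C against (Avenue, Bridge): payoffs -3, -9 → best response Highway.
Driver C against (Avenue, Tunnel): payoffs 1, 9 → best response Avenue.
Driver C against (Bridge, Bridge): payoffs 7, 8 → best response Avenue.
Driver C against (Bridge, Tunnel): payoffs -7, -9 → best response Highway.
Mutual best responses: (Avenue, Tunnel, Avenue); (Bridge, Bridge, Avenue); (Bridge, Tunnel, Highway).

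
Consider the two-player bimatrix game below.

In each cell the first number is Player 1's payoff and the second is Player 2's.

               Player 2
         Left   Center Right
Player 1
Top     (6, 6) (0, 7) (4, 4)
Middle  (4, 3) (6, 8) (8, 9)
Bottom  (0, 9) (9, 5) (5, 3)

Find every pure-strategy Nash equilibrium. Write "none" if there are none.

Pure NE: (Middle, Right)

Player 1 against Left: payoffs 6, 4, 0 → best response Top.
Player 1 against Center: payoffs 0, 6, 9 → best response Bottom.
Player 1 against Right: payoffs 4, 8, 5 → best response Middle.
Player 2 against Top: payoffs 6, 7, 4 → best response Center.
Player 2 against Middle: payoffs 3, 8, 9 → best response Right.
Player 2 against Bottom: payoffs 9, 5, 3 → best response Left.
Mutual best responses: (Middle, Right).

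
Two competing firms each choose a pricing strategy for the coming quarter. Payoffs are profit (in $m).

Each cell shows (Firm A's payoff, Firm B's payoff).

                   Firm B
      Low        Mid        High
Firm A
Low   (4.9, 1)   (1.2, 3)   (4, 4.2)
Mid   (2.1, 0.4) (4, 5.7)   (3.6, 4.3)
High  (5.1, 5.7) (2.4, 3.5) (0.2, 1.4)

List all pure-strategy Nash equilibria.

Firm A against Low: payoffs 4.9, 2.1, 5.1 → best response High.
Firm A against Mid: payoffs 1.2, 4, 2.4 → best response Mid.
Firm A against High: payoffs 4, 3.6, 0.2 → best response Low.
Firm B against Low: payoffs 1, 3, 4.2 → best response High.
Firm B against Mid: payoffs 0.4, 5.7, 4.3 → best response Mid.
Firm B against High: payoffs 5.7, 3.5, 1.4 → best response Low.
Mutual best responses: (Low, High); (Mid, Mid); (High, Low).

The pure Nash equilibria are (Low, High) and (Mid, Mid) and (High, Low).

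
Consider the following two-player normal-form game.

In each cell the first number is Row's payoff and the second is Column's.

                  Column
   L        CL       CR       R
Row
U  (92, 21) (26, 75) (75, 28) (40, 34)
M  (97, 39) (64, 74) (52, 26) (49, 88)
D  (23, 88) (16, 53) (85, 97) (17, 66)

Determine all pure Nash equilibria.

Row against L: payoffs 92, 97, 23 → best response M.
Row against CL: payoffs 26, 64, 16 → best response M.
Row against CR: payoffs 75, 52, 85 → best response D.
Row against R: payoffs 40, 49, 17 → best response M.
Column against U: payoffs 21, 75, 28, 34 → best response CL.
Column against M: payoffs 39, 74, 26, 88 → best response R.
Column against D: payoffs 88, 53, 97, 66 → best response CR.
Mutual best responses: (M, R); (D, CR).

(M, R), (D, CR)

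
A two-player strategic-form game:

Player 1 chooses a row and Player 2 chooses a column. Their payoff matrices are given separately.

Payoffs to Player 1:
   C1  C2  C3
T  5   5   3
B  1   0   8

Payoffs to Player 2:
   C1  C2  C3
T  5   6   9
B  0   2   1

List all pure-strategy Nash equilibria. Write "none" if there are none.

For each player, find the best response to each opponent profile; mutual best responses are the pure NE.
Player 1 against C1: payoffs 5, 1 → best response T.
Player 1 against C2: payoffs 5, 0 → best response T.
Player 1 against C3: payoffs 3, 8 → best response B.
Player 2 against T: payoffs 5, 6, 9 → best response C3.
Player 2 against B: payoffs 0, 2, 1 → best response C2.
No profile is a mutual best response for all players.

none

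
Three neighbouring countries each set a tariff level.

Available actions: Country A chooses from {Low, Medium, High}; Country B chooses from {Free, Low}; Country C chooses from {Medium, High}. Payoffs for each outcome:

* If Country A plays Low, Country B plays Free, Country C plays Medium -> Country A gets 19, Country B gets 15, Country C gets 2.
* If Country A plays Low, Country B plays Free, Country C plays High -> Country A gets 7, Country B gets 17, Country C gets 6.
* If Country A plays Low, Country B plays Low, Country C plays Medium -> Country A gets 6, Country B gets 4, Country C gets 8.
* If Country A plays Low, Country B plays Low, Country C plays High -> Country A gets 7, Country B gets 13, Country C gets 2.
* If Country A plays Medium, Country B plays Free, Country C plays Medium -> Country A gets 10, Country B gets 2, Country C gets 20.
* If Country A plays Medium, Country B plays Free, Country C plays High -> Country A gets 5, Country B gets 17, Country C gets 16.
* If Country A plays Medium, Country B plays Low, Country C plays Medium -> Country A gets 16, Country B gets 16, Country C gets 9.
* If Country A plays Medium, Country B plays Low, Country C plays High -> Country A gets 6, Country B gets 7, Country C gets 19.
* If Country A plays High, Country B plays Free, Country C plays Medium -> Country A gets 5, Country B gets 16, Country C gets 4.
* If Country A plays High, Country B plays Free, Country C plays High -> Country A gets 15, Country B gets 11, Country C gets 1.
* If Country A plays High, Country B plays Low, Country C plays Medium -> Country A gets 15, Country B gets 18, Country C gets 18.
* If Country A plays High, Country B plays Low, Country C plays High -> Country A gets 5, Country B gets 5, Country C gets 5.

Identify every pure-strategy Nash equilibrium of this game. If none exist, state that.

Country A against (Free, Medium): payoffs 19, 10, 5 → best response Low.
Country A against (Free, High): payoffs 7, 5, 15 → best response High.
Country A against (Low, Medium): payoffs 6, 16, 15 → best response Medium.
Country A against (Low, High): payoffs 7, 6, 5 → best response Low.
Country B against (Low, Medium): payoffs 15, 4 → best response Free.
Country B against (Low, High): payoffs 17, 13 → best response Free.
Country B against (Medium, Medium): payoffs 2, 16 → best response Low.
Country B against (Medium, High): payoffs 17, 7 → best response Free.
Country B against (High, Medium): payoffs 16, 18 → best response Low.
Country B against (High, High): payoffs 11, 5 → best response Free.
Country C against (Low, Free): payoffs 2, 6 → best response High.
Country C against (Low, Low): payoffs 8, 2 → best response Medium.
Country C against (Medium, Free): payoffs 20, 16 → best response Medium.
Country C against (Medium, Low): payoffs 9, 19 → best response High.
Country C against (High, Free): payoffs 4, 1 → best response Medium.
Country C against (High, Low): payoffs 18, 5 → best response Medium.
No profile is a mutual best response for all players.

There is no pure-strategy Nash equilibrium.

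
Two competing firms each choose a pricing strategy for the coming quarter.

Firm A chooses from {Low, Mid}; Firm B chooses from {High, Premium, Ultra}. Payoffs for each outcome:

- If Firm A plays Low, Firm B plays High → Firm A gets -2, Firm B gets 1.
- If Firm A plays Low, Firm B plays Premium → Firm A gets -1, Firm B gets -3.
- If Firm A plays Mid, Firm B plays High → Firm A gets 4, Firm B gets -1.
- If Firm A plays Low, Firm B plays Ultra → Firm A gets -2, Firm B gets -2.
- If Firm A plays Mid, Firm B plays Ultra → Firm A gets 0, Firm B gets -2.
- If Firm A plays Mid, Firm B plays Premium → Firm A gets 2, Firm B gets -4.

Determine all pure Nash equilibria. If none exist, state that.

Check each profile: it is a Nash equilibrium iff no player can strictly gain by switching unilaterally.
(Low, High): Firm A can switch to Mid (-2 → 4). Not NE.
(Low, Premium): Firm A can switch to Mid (-1 → 2). Not NE.
(Low, Ultra): Firm A can switch to Mid (-2 → 0). Not NE.
(Mid, High): Firm A gets 4, best alternative -2; Firm B gets -1, best alternative -2. No profitable deviation — NE.
(Mid, Premium): Firm B can switch to High (-4 → -1). Not NE.
(Mid, Ultra): Firm B can switch to High (-2 → -1). Not NE.

Pure NE: (Mid, High)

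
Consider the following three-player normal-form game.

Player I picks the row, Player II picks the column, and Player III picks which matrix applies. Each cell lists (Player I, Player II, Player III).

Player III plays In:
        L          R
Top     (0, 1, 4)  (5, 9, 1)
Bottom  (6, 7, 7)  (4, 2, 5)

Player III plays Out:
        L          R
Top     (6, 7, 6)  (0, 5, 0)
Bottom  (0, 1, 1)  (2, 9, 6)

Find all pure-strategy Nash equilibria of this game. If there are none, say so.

Mark each player's best response to every combination of opponents' strategies; a profile where every player is best-responding is a pure Nash equilibrium.
Player I against (L, In): payoffs 0, 6 → best response Bottom.
Player I against (L, Out): payoffs 6, 0 → best response Top.
Player I against (R, In): payoffs 5, 4 → best response Top.
Player I against (R, Out): payoffs 0, 2 → best response Bottom.
Player II against (Top, In): payoffs 1, 9 → best response R.
Player II against (Top, Out): payoffs 7, 5 → best response L.
Player II against (Bottom, In): payoffs 7, 2 → best response L.
Player II against (Bottom, Out): payoffs 1, 9 → best response R.
Player III against (Top, L): payoffs 4, 6 → best response Out.
Player III against (Top, R): payoffs 1, 0 → best response In.
Player III against (Bottom, L): payoffs 7, 1 → best response In.
Player III against (Bottom, R): payoffs 5, 6 → best response Out.
Mutual best responses: (Top, L, Out); (Top, R, In); (Bottom, L, In); (Bottom, R, Out).

Pure-strategy Nash equilibria: (Top, L, Out), (Top, R, In), (Bottom, L, In), (Bottom, R, Out)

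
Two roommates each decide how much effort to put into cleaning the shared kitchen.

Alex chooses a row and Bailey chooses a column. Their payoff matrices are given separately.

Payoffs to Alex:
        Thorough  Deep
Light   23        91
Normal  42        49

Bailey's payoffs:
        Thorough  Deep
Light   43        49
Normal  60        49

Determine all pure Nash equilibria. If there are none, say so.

The pure Nash equilibria are (Light, Deep); (Normal, Thorough).

Mark each player's best response to every combination of opponents' strategies; a profile where every player is best-responding is a pure Nash equilibrium.
Alex against Thorough: payoffs 23, 42 → best response Normal.
Alex against Deep: payoffs 91, 49 → best response Light.
Bailey against Light: payoffs 43, 49 → best response Deep.
Bailey against Normal: payoffs 60, 49 → best response Thorough.
Mutual best responses: (Light, Deep); (Normal, Thorough).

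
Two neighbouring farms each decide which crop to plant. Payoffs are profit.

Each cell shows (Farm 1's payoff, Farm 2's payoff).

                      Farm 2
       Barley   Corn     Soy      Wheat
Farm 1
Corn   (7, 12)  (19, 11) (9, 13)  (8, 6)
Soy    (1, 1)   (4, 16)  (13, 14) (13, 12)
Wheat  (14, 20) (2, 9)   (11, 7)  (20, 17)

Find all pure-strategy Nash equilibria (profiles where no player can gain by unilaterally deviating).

(Wheat, Barley)

Mark each player's best response to every combination of opponents' strategies; a profile where every player is best-responding is a pure Nash equilibrium.
Farm 1 against Barley: payoffs 7, 1, 14 → best response Wheat.
Farm 1 against Corn: payoffs 19, 4, 2 → best response Corn.
Farm 1 against Soy: payoffs 9, 13, 11 → best response Soy.
Farm 1 against Wheat: payoffs 8, 13, 20 → best response Wheat.
Farm 2 against Corn: payoffs 12, 11, 13, 6 → best response Soy.
Farm 2 against Soy: payoffs 1, 16, 14, 12 → best response Corn.
Farm 2 against Wheat: payoffs 20, 9, 7, 17 → best response Barley.
Mutual best responses: (Wheat, Barley).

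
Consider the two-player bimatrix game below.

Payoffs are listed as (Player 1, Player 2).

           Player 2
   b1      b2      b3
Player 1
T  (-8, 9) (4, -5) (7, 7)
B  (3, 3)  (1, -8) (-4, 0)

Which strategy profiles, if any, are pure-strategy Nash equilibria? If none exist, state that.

Pure NE: (B, b1)

Mark each player's best response to every combination of opponents' strategies; a profile where every player is best-responding is a pure Nash equilibrium.
Player 1 against b1: payoffs -8, 3 → best response B.
Player 1 against b2: payoffs 4, 1 → best response T.
Player 1 against b3: payoffs 7, -4 → best response T.
Player 2 against T: payoffs 9, -5, 7 → best response b1.
Player 2 against B: payoffs 3, -8, 0 → best response b1.
Mutual best responses: (B, b1).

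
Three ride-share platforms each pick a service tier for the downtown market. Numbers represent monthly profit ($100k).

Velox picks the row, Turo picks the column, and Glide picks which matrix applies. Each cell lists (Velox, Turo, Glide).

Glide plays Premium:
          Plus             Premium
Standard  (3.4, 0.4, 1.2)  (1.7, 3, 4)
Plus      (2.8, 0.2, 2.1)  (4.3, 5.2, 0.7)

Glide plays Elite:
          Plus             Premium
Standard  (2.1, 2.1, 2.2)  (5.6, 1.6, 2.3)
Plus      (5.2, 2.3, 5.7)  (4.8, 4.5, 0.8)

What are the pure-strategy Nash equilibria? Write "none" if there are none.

No pure-strategy Nash equilibrium.

(Standard, Plus, Premium): Turo can switch to Premium (0.4 → 3). Not NE.
(Standard, Plus, Elite): Velox can switch to Plus (2.1 → 5.2). Not NE.
(Standard, Premium, Premium): Velox can switch to Plus (1.7 → 4.3). Not NE.
(Standard, Premium, Elite): Turo can switch to Plus (1.6 → 2.1). Not NE.
(Plus, Plus, Premium): Velox can switch to Standard (2.8 → 3.4). Not NE.
(Plus, Plus, Elite): Turo can switch to Premium (2.3 → 4.5). Not NE.
(Plus, Premium, Premium): Glide can switch to Elite (0.7 → 0.8). Not NE.
(Plus, Premium, Elite): Velox can switch to Standard (4.8 → 5.6). Not NE.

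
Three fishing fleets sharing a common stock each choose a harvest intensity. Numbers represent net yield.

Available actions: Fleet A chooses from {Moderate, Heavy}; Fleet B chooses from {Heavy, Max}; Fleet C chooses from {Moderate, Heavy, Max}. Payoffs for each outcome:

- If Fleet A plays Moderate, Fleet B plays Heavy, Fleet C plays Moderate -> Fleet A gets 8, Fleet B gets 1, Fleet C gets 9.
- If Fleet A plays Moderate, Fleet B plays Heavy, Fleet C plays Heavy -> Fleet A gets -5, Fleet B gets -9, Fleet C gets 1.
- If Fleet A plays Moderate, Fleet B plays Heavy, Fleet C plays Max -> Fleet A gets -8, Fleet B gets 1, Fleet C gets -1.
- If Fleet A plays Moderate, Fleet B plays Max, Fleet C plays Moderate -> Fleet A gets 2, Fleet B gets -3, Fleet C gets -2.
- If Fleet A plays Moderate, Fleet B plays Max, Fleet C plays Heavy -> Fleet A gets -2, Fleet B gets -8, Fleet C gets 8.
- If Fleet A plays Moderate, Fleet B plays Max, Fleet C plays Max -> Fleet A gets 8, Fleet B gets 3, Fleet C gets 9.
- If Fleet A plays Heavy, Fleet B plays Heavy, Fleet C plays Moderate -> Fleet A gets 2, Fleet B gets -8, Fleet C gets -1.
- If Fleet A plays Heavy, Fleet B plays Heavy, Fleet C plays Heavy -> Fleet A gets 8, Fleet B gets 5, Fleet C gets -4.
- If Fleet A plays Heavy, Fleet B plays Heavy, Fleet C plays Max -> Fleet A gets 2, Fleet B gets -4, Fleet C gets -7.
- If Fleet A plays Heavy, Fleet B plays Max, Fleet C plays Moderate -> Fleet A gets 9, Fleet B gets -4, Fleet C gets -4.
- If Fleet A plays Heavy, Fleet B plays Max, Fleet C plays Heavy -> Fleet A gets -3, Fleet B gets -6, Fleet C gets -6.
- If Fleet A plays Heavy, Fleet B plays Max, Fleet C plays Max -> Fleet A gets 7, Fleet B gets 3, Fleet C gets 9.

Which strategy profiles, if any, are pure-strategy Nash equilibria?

(Moderate, Heavy, Moderate), (Moderate, Max, Max)

For each player, find the best response to each opponent profile; mutual best responses are the pure NE.
Fleet A against (Heavy, Moderate): payoffs 8, 2 → best response Moderate.
Fleet A against (Heavy, Heavy): payoffs -5, 8 → best response Heavy.
Fleet A against (Heavy, Max): payoffs -8, 2 → best response Heavy.
Fleet A against (Max, Moderate): payoffs 2, 9 → best response Heavy.
Fleet A against (Max, Heavy): payoffs -2, -3 → best response Moderate.
Fleet A against (Max, Max): payoffs 8, 7 → best response Moderate.
Fleet B against (Moderate, Moderate): payoffs 1, -3 → best response Heavy.
Fleet B against (Moderate, Heavy): payoffs -9, -8 → best response Max.
Fleet B against (Moderate, Max): payoffs 1, 3 → best response Max.
Fleet B against (Heavy, Moderate): payoffs -8, -4 → best response Max.
Fleet B against (Heavy, Heavy): payoffs 5, -6 → best response Heavy.
Fleet B against (Heavy, Max): payoffs -4, 3 → best response Max.
Fleet C against (Moderate, Heavy): payoffs 9, 1, -1 → best response Moderate.
Fleet C against (Moderate, Max): payoffs -2, 8, 9 → best response Max.
Fleet C against (Heavy, Heavy): payoffs -1, -4, -7 → best response Moderate.
Fleet C against (Heavy, Max): payoffs -4, -6, 9 → best response Max.
Mutual best responses: (Moderate, Heavy, Moderate); (Moderate, Max, Max).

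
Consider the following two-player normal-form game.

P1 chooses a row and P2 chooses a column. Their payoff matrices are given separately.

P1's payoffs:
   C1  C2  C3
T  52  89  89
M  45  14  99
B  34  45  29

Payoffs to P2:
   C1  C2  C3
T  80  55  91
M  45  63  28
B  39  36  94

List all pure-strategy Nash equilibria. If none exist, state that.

This game has no pure Nash equilibrium.

For each strategy profile, look for a profitable unilateral deviation.
(T, C1): P2 can switch to C3 (80 → 91). Not NE.
(T, C2): P2 can switch to C1 (55 → 80). Not NE.
(T, C3): P1 can switch to M (89 → 99). Not NE.
(M, C1): P1 can switch to T (45 → 52). Not NE.
(M, C2): P1 can switch to T (14 → 89). Not NE.
(M, C3): P2 can switch to C1 (28 → 45). Not NE.
(B, C1): P1 can switch to T (34 → 52). Not NE.
(B, C2): P1 can switch to T (45 → 89). Not NE.
(B, C3): P1 can switch to T (29 → 89). Not NE.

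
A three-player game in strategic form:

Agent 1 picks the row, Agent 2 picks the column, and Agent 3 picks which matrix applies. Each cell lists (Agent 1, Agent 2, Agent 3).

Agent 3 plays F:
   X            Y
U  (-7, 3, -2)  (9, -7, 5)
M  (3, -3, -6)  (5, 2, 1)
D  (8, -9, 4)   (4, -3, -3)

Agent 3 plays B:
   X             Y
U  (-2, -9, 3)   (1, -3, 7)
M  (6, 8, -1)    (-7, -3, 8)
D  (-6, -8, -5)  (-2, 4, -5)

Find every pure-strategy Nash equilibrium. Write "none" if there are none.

Pure-strategy Nash equilibria: (U, Y, B), (M, X, B)

Agent 1 against (X, F): payoffs -7, 3, 8 → best response D.
Agent 1 against (X, B): payoffs -2, 6, -6 → best response M.
Agent 1 against (Y, F): payoffs 9, 5, 4 → best response U.
Agent 1 against (Y, B): payoffs 1, -7, -2 → best response U.
Agent 2 against (U, F): payoffs 3, -7 → best response X.
Agent 2 against (U, B): payoffs -9, -3 → best response Y.
Agent 2 against (M, F): payoffs -3, 2 → best response Y.
Agent 2 against (M, B): payoffs 8, -3 → best response X.
Agent 2 against (D, F): payoffs -9, -3 → best response Y.
Agent 2 against (D, B): payoffs -8, 4 → best response Y.
Agent 3 against (U, X): payoffs -2, 3 → best response B.
Agent 3 against (U, Y): payoffs 5, 7 → best response B.
Agent 3 against (M, X): payoffs -6, -1 → best response B.
Agent 3 against (M, Y): payoffs 1, 8 → best response B.
Agent 3 against (D, X): payoffs 4, -5 → best response F.
Agent 3 against (D, Y): payoffs -3, -5 → best response F.
Mutual best responses: (U, Y, B); (M, X, B).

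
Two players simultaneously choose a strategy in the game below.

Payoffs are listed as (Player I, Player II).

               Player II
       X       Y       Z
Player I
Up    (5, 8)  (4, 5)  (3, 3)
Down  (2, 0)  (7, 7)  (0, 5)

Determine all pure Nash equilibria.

Check each profile: it is a Nash equilibrium iff no player can strictly gain by switching unilaterally.
(Up, X): Player I gets 5, best alternative 2; Player II gets 8, best alternative 5. No profitable deviation — NE.
(Up, Y): Player I can switch to Down (4 → 7). Not NE.
(Up, Z): Player II can switch to X (3 → 8). Not NE.
(Down, X): Player I can switch to Up (2 → 5). Not NE.
(Down, Y): Player I gets 7, best alternative 4; Player II gets 7, best alternative 5. No profitable deviation — NE.
(Down, Z): Player I can switch to Up (0 → 3). Not NE.

(Up, X) and (Down, Y)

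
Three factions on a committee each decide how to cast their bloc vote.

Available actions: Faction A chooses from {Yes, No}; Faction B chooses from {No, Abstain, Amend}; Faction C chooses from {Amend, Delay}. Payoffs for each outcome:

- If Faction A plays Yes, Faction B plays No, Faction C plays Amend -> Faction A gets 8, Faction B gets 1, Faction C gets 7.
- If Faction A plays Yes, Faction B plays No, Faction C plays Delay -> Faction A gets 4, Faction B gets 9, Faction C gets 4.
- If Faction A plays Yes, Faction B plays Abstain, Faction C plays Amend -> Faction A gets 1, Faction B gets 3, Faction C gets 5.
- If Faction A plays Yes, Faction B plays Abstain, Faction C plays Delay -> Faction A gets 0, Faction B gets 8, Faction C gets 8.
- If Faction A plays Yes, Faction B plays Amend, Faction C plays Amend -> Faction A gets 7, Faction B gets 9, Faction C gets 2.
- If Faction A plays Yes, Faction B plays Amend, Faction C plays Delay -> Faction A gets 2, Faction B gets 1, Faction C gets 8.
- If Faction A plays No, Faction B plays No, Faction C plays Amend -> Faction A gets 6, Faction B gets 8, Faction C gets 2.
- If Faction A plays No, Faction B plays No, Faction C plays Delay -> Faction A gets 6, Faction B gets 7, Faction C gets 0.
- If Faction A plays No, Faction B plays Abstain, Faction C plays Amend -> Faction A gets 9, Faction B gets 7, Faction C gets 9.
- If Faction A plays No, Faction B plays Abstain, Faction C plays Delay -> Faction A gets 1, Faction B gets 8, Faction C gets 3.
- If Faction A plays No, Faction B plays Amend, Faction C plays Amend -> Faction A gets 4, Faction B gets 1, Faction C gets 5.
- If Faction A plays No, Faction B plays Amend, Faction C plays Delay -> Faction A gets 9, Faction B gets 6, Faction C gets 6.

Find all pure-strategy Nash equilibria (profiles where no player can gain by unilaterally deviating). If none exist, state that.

No pure-strategy Nash equilibrium.

Faction A against (No, Amend): payoffs 8, 6 → best response Yes.
Faction A against (No, Delay): payoffs 4, 6 → best response No.
Faction A against (Abstain, Amend): payoffs 1, 9 → best response No.
Faction A against (Abstain, Delay): payoffs 0, 1 → best response No.
Faction A against (Amend, Amend): payoffs 7, 4 → best response Yes.
Faction A against (Amend, Delay): payoffs 2, 9 → best response No.
Faction B against (Yes, Amend): payoffs 1, 3, 9 → best response Amend.
Faction B against (Yes, Delay): payoffs 9, 8, 1 → best response No.
Faction B against (No, Amend): payoffs 8, 7, 1 → best response No.
Faction B against (No, Delay): payoffs 7, 8, 6 → best response Abstain.
Faction C against (Yes, No): payoffs 7, 4 → best response Amend.
Faction C against (Yes, Abstain): payoffs 5, 8 → best response Delay.
Faction C against (Yes, Amend): payoffs 2, 8 → best response Delay.
Faction C against (No, No): payoffs 2, 0 → best response Amend.
Faction C against (No, Abstain): payoffs 9, 3 → best response Amend.
Faction C against (No, Amend): payoffs 5, 6 → best response Delay.
No profile is a mutual best response for all players.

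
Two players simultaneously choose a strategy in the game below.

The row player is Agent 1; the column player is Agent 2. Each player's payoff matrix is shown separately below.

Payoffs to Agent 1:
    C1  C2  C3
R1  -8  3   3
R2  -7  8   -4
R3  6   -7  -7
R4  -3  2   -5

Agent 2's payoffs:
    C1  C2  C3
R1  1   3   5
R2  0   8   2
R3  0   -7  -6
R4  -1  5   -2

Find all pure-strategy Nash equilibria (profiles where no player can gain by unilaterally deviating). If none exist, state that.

(R1, C1): Agent 1 can switch to R2 (-8 → -7). Not NE.
(R1, C2): Agent 1 can switch to R2 (3 → 8). Not NE.
(R1, C3): Agent 1 gets 3, best alternative -4; Agent 2 gets 5, best alternative 3. No profitable deviation — NE.
(R2, C1): Agent 1 can switch to R3 (-7 → 6). Not NE.
(R2, C2): Agent 1 gets 8, best alternative 3; Agent 2 gets 8, best alternative 2. No profitable deviation — NE.
(R2, C3): Agent 1 can switch to R1 (-4 → 3). Not NE.
(R3, C1): Agent 1 gets 6, best alternative -3; Agent 2 gets 0, best alternative -6. No profitable deviation — NE.
(R3, C2): Agent 1 can switch to R1 (-7 → 3). Not NE.
(R3, C3): Agent 1 can switch to R1 (-7 → 3). Not NE.
(The remaining 3 profiles each have a profitable deviation by the same check.)

(R1, C3) and (R2, C2) and (R3, C1)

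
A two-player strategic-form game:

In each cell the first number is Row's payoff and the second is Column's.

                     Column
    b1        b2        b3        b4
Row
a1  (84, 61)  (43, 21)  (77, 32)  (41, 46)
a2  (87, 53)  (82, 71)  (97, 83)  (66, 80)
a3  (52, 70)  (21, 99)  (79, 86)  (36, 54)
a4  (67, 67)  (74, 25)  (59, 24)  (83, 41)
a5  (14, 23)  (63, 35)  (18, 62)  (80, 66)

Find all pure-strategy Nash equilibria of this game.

Row against b1: payoffs 84, 87, 52, 67, 14 → best response a2.
Row against b2: payoffs 43, 82, 21, 74, 63 → best response a2.
Row against b3: payoffs 77, 97, 79, 59, 18 → best response a2.
Row against b4: payoffs 41, 66, 36, 83, 80 → best response a4.
Column against a1: payoffs 61, 21, 32, 46 → best response b1.
Column against a2: payoffs 53, 71, 83, 80 → best response b3.
Column against a3: payoffs 70, 99, 86, 54 → best response b2.
Column against a4: payoffs 67, 25, 24, 41 → best response b1.
Column against a5: payoffs 23, 35, 62, 66 → best response b4.
Mutual best responses: (a2, b3).

(a2, b3)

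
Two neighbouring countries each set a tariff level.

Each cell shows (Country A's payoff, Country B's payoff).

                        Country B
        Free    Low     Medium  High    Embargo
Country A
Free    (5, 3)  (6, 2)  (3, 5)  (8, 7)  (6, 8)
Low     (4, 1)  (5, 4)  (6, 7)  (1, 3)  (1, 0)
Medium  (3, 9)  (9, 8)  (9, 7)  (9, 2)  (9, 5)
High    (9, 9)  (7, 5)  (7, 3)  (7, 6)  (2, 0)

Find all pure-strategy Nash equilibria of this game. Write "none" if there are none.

(High, Free)

Mark each player's best response to every combination of opponents' strategies; a profile where every player is best-responding is a pure Nash equilibrium.
Country A against Free: payoffs 5, 4, 3, 9 → best response High.
Country A against Low: payoffs 6, 5, 9, 7 → best response Medium.
Country A against Medium: payoffs 3, 6, 9, 7 → best response Medium.
Country A against High: payoffs 8, 1, 9, 7 → best response Medium.
Country A against Embargo: payoffs 6, 1, 9, 2 → best response Medium.
Country B against Free: payoffs 3, 2, 5, 7, 8 → best response Embargo.
Country B against Low: payoffs 1, 4, 7, 3, 0 → best response Medium.
Country B against Medium: payoffs 9, 8, 7, 2, 5 → best response Free.
Country B against High: payoffs 9, 5, 3, 6, 0 → best response Free.
Mutual best responses: (High, Free).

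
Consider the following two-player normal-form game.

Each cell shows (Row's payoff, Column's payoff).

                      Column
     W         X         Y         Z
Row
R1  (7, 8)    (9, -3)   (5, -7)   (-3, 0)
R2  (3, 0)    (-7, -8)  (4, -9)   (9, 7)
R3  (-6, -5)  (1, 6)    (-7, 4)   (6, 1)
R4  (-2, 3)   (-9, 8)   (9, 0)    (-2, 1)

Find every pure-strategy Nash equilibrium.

The pure Nash equilibria are (R1, W); (R2, Z).

(R1, W): Row gets 7, best alternative 3; Column gets 8, best alternative 0. No profitable deviation — NE.
(R1, X): Column can switch to W (-3 → 8). Not NE.
(R1, Y): Row can switch to R4 (5 → 9). Not NE.
(R1, Z): Row can switch to R2 (-3 → 9). Not NE.
(R2, W): Row can switch to R1 (3 → 7). Not NE.
(R2, X): Row can switch to R1 (-7 → 9). Not NE.
(R2, Y): Row can switch to R1 (4 → 5). Not NE.
(R2, Z): Row gets 9, best alternative 6; Column gets 7, best alternative 0. No profitable deviation — NE.
(The remaining 8 profiles each have a profitable deviation by the same check.)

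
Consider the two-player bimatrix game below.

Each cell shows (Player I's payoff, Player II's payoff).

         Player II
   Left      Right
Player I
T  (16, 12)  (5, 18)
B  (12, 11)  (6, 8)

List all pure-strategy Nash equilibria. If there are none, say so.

Player I against Left: payoffs 16, 12 → best response T.
Player I against Right: payoffs 5, 6 → best response B.
Player II against T: payoffs 12, 18 → best response Right.
Player II against B: payoffs 11, 8 → best response Left.
No profile is a mutual best response for all players.

This game has no pure Nash equilibrium.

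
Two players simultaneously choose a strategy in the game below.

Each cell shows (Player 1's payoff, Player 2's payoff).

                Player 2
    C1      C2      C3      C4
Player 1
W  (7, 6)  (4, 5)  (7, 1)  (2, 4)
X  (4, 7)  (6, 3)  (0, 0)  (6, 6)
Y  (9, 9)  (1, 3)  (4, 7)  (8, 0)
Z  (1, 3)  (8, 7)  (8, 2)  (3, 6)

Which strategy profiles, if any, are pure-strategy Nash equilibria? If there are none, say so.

Mark each player's best response to every combination of opponents' strategies; a profile where every player is best-responding is a pure Nash equilibrium.
Player 1 against C1: payoffs 7, 4, 9, 1 → best response Y.
Player 1 against C2: payoffs 4, 6, 1, 8 → best response Z.
Player 1 against C3: payoffs 7, 0, 4, 8 → best response Z.
Player 1 against C4: payoffs 2, 6, 8, 3 → best response Y.
Player 2 against W: payoffs 6, 5, 1, 4 → best response C1.
Player 2 against X: payoffs 7, 3, 0, 6 → best response C1.
Player 2 against Y: payoffs 9, 3, 7, 0 → best response C1.
Player 2 against Z: payoffs 3, 7, 2, 6 → best response C2.
Mutual best responses: (Y, C1); (Z, C2).

Pure-strategy Nash equilibria: (Y, C1) and (Z, C2)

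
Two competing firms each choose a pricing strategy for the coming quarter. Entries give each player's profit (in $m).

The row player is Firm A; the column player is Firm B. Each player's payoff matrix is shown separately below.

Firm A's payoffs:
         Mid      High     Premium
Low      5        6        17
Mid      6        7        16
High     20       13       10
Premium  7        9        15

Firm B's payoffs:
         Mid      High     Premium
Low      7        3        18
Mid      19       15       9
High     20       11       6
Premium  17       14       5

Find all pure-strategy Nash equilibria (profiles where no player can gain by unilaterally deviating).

(Low, Premium), (High, Mid)

For each player, find the best response to each opponent profile; mutual best responses are the pure NE.
Firm A against Mid: payoffs 5, 6, 20, 7 → best response High.
Firm A against High: payoffs 6, 7, 13, 9 → best response High.
Firm A against Premium: payoffs 17, 16, 10, 15 → best response Low.
Firm B against Low: payoffs 7, 3, 18 → best response Premium.
Firm B against Mid: payoffs 19, 15, 9 → best response Mid.
Firm B against High: payoffs 20, 11, 6 → best response Mid.
Firm B against Premium: payoffs 17, 14, 5 → best response Mid.
Mutual best responses: (Low, Premium); (High, Mid).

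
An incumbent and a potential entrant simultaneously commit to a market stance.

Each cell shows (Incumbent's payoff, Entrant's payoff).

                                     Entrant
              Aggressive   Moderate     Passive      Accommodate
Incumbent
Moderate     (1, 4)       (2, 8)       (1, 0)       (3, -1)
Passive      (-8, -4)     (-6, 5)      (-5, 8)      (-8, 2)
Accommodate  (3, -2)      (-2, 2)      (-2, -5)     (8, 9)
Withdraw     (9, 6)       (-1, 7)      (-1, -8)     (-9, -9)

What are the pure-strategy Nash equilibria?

(Moderate, Moderate) and (Accommodate, Accommodate)

Incumbent against Aggressive: payoffs 1, -8, 3, 9 → best response Withdraw.
Incumbent against Moderate: payoffs 2, -6, -2, -1 → best response Moderate.
Incumbent against Passive: payoffs 1, -5, -2, -1 → best response Moderate.
Incumbent against Accommodate: payoffs 3, -8, 8, -9 → best response Accommodate.
Entrant against Moderate: payoffs 4, 8, 0, -1 → best response Moderate.
Entrant against Passive: payoffs -4, 5, 8, 2 → best response Passive.
Entrant against Accommodate: payoffs -2, 2, -5, 9 → best response Accommodate.
Entrant against Withdraw: payoffs 6, 7, -8, -9 → best response Moderate.
Mutual best responses: (Moderate, Moderate); (Accommodate, Accommodate).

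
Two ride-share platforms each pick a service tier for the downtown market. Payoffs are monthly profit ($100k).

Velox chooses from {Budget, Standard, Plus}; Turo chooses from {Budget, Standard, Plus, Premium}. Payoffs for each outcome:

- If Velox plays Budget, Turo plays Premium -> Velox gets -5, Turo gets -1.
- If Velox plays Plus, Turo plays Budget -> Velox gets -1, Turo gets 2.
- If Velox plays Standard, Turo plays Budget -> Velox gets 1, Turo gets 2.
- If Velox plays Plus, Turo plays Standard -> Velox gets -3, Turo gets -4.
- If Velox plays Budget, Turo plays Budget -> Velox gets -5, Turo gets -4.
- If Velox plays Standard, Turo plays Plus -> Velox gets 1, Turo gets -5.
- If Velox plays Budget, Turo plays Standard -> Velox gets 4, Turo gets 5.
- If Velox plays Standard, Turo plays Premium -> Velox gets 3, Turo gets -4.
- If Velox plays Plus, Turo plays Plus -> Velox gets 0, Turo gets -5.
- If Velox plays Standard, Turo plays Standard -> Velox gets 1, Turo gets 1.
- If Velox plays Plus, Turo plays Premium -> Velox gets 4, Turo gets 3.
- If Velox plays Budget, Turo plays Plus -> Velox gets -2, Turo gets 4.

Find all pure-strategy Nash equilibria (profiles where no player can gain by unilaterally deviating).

For each strategy profile, look for a profitable unilateral deviation.
(Budget, Budget): Velox can switch to Standard (-5 → 1). Not NE.
(Budget, Standard): Velox gets 4, best alternative 1; Turo gets 5, best alternative 4. No profitable deviation — NE.
(Budget, Plus): Velox can switch to Standard (-2 → 1). Not NE.
(Budget, Premium): Velox can switch to Standard (-5 → 3). Not NE.
(Standard, Budget): Velox gets 1, best alternative -1; Turo gets 2, best alternative 1. No profitable deviation — NE.
(Standard, Standard): Velox can switch to Budget (1 → 4). Not NE.
(Standard, Plus): Turo can switch to Budget (-5 → 2). Not NE.
(Standard, Premium): Velox can switch to Plus (3 → 4). Not NE.
(Plus, Budget): Velox can switch to Standard (-1 → 1). Not NE.
(Plus, Standard): Velox can switch to Budget (-3 → 4). Not NE.
(Plus, Plus): Velox can switch to Standard (0 → 1). Not NE.
(Plus, Premium): Velox gets 4, best alternative 3; Turo gets 3, best alternative 2. No profitable deviation — NE.

The pure Nash equilibria are (Budget, Standard), (Standard, Budget), (Plus, Premium).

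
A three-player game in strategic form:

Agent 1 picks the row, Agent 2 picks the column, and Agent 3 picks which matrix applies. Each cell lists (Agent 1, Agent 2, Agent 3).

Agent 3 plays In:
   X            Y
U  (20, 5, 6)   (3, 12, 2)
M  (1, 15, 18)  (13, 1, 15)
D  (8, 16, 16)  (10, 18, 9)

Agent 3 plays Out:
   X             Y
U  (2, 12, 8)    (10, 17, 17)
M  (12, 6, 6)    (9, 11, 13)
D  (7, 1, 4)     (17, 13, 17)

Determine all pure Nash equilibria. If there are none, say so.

For each strategy profile, look for a profitable unilateral deviation.
(U, X, In): Agent 2 can switch to Y (5 → 12). Not NE.
(U, X, Out): Agent 1 can switch to M (2 → 12). Not NE.
(U, Y, In): Agent 1 can switch to M (3 → 13). Not NE.
(U, Y, Out): Agent 1 can switch to D (10 → 17). Not NE.
(M, X, In): Agent 1 can switch to U (1 → 20). Not NE.
(M, X, Out): Agent 2 can switch to Y (6 → 11). Not NE.
(M, Y, In): Agent 2 can switch to X (1 → 15). Not NE.
(M, Y, Out): Agent 1 can switch to U (9 → 10). Not NE.
(D, Y, Out): Agent 1 gets 17, best alternative 10; Agent 2 gets 13, best alternative 1; Agent 3 gets 17, best alternative 9. No profitable deviation — NE.
(The remaining 3 profiles each have a profitable deviation by the same check.)

The unique pure-strategy Nash equilibrium is (D, Y, Out).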